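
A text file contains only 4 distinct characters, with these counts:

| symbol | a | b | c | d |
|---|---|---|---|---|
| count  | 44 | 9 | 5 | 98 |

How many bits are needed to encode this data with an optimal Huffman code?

Build the Huffman tree bottom-up:
merge c(5) and b(9): 14
merge 14 and a(44): 58
merge 58 and d(98): 156
The encoded length is the sum of every internal node's weight: 14 + 58 + 156 = 228 bits.

228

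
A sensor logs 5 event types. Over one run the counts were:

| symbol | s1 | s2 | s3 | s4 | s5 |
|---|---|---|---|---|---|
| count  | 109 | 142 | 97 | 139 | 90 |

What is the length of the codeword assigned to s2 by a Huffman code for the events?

2

Build the tree from the bottom:
combine s5(90), s3(97) → 187
combine s1(109), s4(139) → 248
combine s2(142), 187 → 329
combine 248, 329 → 577
s2 sits 2 levels below the root, so its codeword is 2 bits.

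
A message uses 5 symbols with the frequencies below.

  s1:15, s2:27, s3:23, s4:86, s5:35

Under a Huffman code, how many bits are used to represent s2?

Build the tree from the bottom:
s1(15) + s3(23) → 38
s2(27) + s5(35) → 62
38 + 62 → 100
s4(86) + 100 → 186
s2's leaf is at depth 3, giving a 3-bit codeword.

3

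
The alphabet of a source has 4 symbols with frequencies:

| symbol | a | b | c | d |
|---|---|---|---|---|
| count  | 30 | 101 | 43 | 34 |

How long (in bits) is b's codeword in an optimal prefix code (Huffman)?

Huffman merges, smallest pair first:
merge a(30) and d(34): 64
merge c(43) and 64: 107
merge b(101) and 107: 208
b is a child of the root — depth 1, so its codeword is a single bit.

1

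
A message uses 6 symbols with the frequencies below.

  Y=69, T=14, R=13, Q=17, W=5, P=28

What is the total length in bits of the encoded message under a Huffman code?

318

Build the Huffman tree bottom-up:
combine W(5), R(13) → 18
combine T(14), Q(17) → 31
combine 18, P(28) → 46
combine 31, 46 → 77
combine Y(69), 77 → 146
Total encoded bits = sum of merged weights = 18 + 31 + 46 + 77 + 146 = 318.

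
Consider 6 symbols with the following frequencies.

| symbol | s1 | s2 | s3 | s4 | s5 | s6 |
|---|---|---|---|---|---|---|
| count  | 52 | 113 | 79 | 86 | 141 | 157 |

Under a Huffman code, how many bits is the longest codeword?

3

Merge the two lowest-weight nodes at each step:
combine s1(52), s3(79) → 131
combine s4(86), s2(113) → 199
combine 131, s5(141) → 272
combine s6(157), 199 → 356
combine 272, 356 → 628
The rarest symbols sit at the bottom; the longest codeword is 3 bits.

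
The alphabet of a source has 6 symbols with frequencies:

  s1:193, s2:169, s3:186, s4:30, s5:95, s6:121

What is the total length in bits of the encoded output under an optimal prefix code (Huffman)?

1959

Merge the two smallest weights repeatedly:
merge s4(30) and s5(95): 125
merge s6(121) and 125: 246
merge s2(169) and s3(186): 355
merge s1(193) and 246: 439
merge 355 and 439: 794
Total encoded bits = sum of merged weights = 125 + 246 + 355 + 439 + 794 = 1959.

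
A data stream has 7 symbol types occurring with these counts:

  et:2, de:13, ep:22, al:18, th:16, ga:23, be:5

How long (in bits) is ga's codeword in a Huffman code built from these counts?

2

Repeatedly merge the two smallest:
combine et(2), be(5) → 7
combine 7, de(13) → 20
combine th(16), al(18) → 34
combine 20, ep(22) → 42
combine ga(23), 34 → 57
combine 42, 57 → 99
The subtree containing ga is merged 2 times, so code length = 2.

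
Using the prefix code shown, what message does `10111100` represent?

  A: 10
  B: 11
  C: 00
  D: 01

Read left to right; each codeword is recognised as soon as it completes (prefix code):
  10→A | 11→B | 11→B | 00→C
Decoded message: ABBC

ABBC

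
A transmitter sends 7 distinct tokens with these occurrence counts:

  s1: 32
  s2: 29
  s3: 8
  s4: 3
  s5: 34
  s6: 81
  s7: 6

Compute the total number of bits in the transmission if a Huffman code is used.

Greedily combine the two least-frequent nodes:
s4(3) + s7(6) → 9
s3(8) + 9 → 17
17 + s2(29) → 46
s1(32) + s5(34) → 66
46 + 66 → 112
s6(81) + 112 → 193
Each symbol's bit-cost is frequency × depth; summing gives 443 bits (equivalently 9 + 17 + 46 + 66 + 112 + 193).

443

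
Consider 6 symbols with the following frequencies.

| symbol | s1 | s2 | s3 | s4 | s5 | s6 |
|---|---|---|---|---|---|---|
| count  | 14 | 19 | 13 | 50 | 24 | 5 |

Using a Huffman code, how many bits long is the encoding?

Merge the two smallest weights repeatedly:
s6(5) + s3(13) → 18
s1(14) + 18 → 32
s2(19) + s5(24) → 43
32 + 43 → 75
s4(50) + 75 → 125
Each symbol's bit-cost is frequency × depth; summing gives 293 bits (equivalently 18 + 32 + 43 + 75 + 125).

293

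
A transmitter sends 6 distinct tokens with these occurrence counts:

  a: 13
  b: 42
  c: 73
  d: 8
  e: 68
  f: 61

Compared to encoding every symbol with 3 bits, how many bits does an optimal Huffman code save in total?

181

Fixed-length: 3 bits × 265 symbols = 795 bits.
Huffman merges:
merge d(8) and a(13): 21
merge 21 and b(42): 63
merge f(61) and 63: 124
merge e(68) and c(73): 141
merge 124 and 141: 265
Huffman total = 21 + 63 + 124 + 141 + 265 = 614 bits.
Saving = 795 − 614 = 181 bits.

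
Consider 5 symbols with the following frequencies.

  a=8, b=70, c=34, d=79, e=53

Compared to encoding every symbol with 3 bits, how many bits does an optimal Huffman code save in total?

Fixed-length: 3 bits × 244 symbols = 732 bits.
Huffman merges:
combine a(8), c(34) → 42
combine 42, e(53) → 95
combine b(70), d(79) → 149
combine 95, 149 → 244
Huffman total = 42 + 95 + 149 + 244 = 530 bits.
Saving = 732 − 530 = 202 bits.

202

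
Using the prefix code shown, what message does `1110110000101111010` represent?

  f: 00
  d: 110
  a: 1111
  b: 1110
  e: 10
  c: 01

bdfccbe

Read left to right; each codeword is recognised as soon as it completes (prefix code):
  1110→b | 110→d | 00→f | 01→c | 01→c | 1110→b | 10→e
Decoded message: bdfccbe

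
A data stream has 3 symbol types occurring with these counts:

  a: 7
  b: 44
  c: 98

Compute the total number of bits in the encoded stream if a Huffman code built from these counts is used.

Greedily combine the two least-frequent nodes:
merge a(7) and b(44): 51
merge 51 and c(98): 149
Each symbol's bit-cost is frequency × depth; summing gives 200 bits (equivalently 51 + 149).

200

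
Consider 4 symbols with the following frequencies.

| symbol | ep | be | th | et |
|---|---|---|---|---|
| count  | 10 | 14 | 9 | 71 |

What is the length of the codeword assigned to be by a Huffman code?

Repeatedly merge the two smallest:
th(9) + ep(10) → 19
be(14) + 19 → 33
33 + et(71) → 104
be sits 2 levels below the root, so its codeword is 2 bits.

2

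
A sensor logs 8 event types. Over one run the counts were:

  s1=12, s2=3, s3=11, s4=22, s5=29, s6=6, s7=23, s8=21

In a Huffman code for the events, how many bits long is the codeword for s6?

Build the tree from the bottom:
combine s2(3), s6(6) → 9
combine 9, s3(11) → 20
combine s1(12), 20 → 32
combine s8(21), s4(22) → 43
combine s7(23), s5(29) → 52
combine 32, 43 → 75
combine 52, 75 → 127
s6 sits 5 levels below the root, so its codeword is 5 bits.

5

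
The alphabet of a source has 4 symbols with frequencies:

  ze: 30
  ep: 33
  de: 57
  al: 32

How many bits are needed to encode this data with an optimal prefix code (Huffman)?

Merge the two smallest weights repeatedly:
combine ze(30), al(32) → 62
combine ep(33), de(57) → 90
combine 62, 90 → 152
Each symbol's bit-cost is frequency × depth; summing gives 304 bits (equivalently 62 + 90 + 152).

304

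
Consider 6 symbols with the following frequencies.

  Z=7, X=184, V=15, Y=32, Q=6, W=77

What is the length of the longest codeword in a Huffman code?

5

Merge the two lowest-weight nodes at each step:
Q(6) + Z(7) → 13
13 + V(15) → 28
28 + Y(32) → 60
60 + W(77) → 137
137 + X(184) → 321
The rarest symbols sit at the bottom; the longest codeword is 5 bits.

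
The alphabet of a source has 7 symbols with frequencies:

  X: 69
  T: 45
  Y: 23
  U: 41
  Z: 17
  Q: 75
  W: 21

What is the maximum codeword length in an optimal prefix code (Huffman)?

4

Merge the two lowest-weight nodes at each step:
Z(17) + W(21) → 38
Y(23) + 38 → 61
U(41) + T(45) → 86
61 + X(69) → 130
Q(75) + 86 → 161
130 + 161 → 291
The rarest symbols sit at the bottom; the longest codeword is 4 bits.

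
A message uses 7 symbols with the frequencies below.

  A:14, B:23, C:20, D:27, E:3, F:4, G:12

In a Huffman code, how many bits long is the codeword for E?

5

Huffman merges, smallest pair first:
combine E(3), F(4) → 7
combine 7, G(12) → 19
combine A(14), 19 → 33
combine C(20), B(23) → 43
combine D(27), 33 → 60
combine 43, 60 → 103
The subtree containing E is merged 5 times, so code length = 5.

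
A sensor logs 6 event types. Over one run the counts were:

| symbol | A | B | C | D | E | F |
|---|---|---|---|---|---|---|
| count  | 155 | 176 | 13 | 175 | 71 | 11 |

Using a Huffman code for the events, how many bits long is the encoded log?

Greedily combine the two least-frequent nodes:
merge F(11) and C(13): 24
merge 24 and E(71): 95
merge 95 and A(155): 250
merge D(175) and B(176): 351
merge 250 and 351: 601
Each symbol's bit-cost is frequency × depth; summing gives 1321 bits (equivalently 24 + 95 + 250 + 351 + 601).

1321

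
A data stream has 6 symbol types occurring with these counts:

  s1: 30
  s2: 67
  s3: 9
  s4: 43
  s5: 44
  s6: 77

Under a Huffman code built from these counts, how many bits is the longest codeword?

4

Merge the two lowest-weight nodes at each step:
s3(9) + s1(30) → 39
39 + s4(43) → 82
s5(44) + s2(67) → 111
s6(77) + 82 → 159
111 + 159 → 270
Maximum depth reached is 4.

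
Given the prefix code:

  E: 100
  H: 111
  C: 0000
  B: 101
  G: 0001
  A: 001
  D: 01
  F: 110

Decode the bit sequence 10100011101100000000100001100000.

Read left to right; each codeword is recognised as soon as it completes (prefix code):
  101→B | 0001→G | 110→F | 110→F | 0000→C | 0001→G | 0000→C | 110→F | 0000→C
Decoded message: BGFFCGCFC

BGFFCGCFC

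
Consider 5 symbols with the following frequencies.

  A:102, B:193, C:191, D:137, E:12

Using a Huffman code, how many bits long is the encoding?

1384

Build the Huffman tree bottom-up:
merge E(12) and A(102): 114
merge 114 and D(137): 251
merge C(191) and B(193): 384
merge 251 and 384: 635
The encoded length is the sum of every internal node's weight: 114 + 251 + 384 + 635 = 1384 bits.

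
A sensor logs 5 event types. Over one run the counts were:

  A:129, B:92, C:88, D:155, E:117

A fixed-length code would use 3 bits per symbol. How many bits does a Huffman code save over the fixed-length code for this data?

401

Fixed-length: 3 bits × 581 symbols = 1743 bits.
Huffman merges:
merge C(88) and B(92): 180
merge E(117) and A(129): 246
merge D(155) and 180: 335
merge 246 and 335: 581
Huffman total = 180 + 246 + 335 + 581 = 1342 bits.
Saving = 1743 − 1342 = 401 bits.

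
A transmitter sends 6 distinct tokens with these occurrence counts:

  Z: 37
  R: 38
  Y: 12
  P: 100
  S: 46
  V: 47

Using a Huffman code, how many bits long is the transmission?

689

Merge the two smallest weights repeatedly:
Y(12) + Z(37) → 49
R(38) + S(46) → 84
V(47) + 49 → 96
84 + 96 → 180
P(100) + 180 → 280
Each symbol's bit-cost is frequency × depth; summing gives 689 bits (equivalently 49 + 84 + 96 + 180 + 280).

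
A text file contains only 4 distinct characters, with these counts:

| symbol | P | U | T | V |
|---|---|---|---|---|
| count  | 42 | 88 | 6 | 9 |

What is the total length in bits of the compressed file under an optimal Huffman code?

217

Greedily combine the two least-frequent nodes:
merge T(6) and V(9): 15
merge 15 and P(42): 57
merge 57 and U(88): 145
Each symbol's bit-cost is frequency × depth; summing gives 217 bits (equivalently 15 + 57 + 145).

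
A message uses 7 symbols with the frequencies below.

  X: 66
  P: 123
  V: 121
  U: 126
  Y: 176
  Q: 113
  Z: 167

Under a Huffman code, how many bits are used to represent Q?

3

Huffman merges, smallest pair first:
X(66) + Q(113) → 179
V(121) + P(123) → 244
U(126) + Z(167) → 293
Y(176) + 179 → 355
244 + 293 → 537
355 + 537 → 892
Q's leaf is at depth 3, giving a 3-bit codeword.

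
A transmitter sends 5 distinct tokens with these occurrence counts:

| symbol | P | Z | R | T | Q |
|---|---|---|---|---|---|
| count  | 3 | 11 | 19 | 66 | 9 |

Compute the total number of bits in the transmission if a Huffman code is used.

185

Greedily combine the two least-frequent nodes:
P(3) + Q(9) → 12
Z(11) + 12 → 23
R(19) + 23 → 42
42 + T(66) → 108
The encoded length is the sum of every internal node's weight: 12 + 23 + 42 + 108 = 185 bits.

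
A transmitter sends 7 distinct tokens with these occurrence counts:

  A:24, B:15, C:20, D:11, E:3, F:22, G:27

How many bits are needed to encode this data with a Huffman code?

Greedily combine the two least-frequent nodes:
E(3) + D(11) → 14
14 + B(15) → 29
C(20) + F(22) → 42
A(24) + G(27) → 51
29 + 42 → 71
51 + 71 → 122
Each symbol's bit-cost is frequency × depth; summing gives 329 bits (equivalently 14 + 29 + 42 + 51 + 71 + 122).

329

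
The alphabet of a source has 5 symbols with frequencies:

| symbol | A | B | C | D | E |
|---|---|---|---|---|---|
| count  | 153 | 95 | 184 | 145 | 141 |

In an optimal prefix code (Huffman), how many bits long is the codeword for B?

3

Huffman merges, smallest pair first:
B(95) + E(141) → 236
D(145) + A(153) → 298
C(184) + 236 → 420
298 + 420 → 718
The subtree containing B is merged 3 times, so code length = 3.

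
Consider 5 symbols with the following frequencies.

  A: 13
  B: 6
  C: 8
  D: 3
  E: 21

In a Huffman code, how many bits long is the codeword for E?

Repeatedly merge the two smallest:
combine D(3), B(6) → 9
combine C(8), 9 → 17
combine A(13), 17 → 30
combine E(21), 30 → 51
E is a child of the root — depth 1, so its codeword is a single bit.

1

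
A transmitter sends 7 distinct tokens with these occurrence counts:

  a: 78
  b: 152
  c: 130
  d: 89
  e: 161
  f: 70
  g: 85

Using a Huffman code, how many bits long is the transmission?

2130

Greedily combine the two least-frequent nodes:
f(70) + a(78) → 148
g(85) + d(89) → 174
c(130) + 148 → 278
b(152) + e(161) → 313
174 + 278 → 452
313 + 452 → 765
Each symbol's bit-cost is frequency × depth; summing gives 2130 bits (equivalently 148 + 174 + 278 + 313 + 452 + 765).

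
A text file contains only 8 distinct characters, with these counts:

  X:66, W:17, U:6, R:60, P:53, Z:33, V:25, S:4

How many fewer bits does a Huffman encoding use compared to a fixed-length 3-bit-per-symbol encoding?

Fixed-length: 3 bits × 264 symbols = 792 bits.
Huffman merges:
combine S(4), U(6) → 10
combine 10, W(17) → 27
combine V(25), 27 → 52
combine Z(33), 52 → 85
combine P(53), R(60) → 113
combine X(66), 85 → 151
combine 113, 151 → 264
Huffman total = 10 + 27 + 52 + 85 + 113 + 151 + 264 = 702 bits.
Saving = 792 − 702 = 90 bits.

90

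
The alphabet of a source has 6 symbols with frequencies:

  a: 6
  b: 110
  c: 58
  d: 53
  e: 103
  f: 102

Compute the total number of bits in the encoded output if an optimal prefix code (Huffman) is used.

Build the Huffman tree bottom-up:
merge a(6) and d(53): 59
merge c(58) and 59: 117
merge f(102) and e(103): 205
merge b(110) and 117: 227
merge 205 and 227: 432
Total encoded bits = sum of merged weights = 59 + 117 + 205 + 227 + 432 = 1040.

1040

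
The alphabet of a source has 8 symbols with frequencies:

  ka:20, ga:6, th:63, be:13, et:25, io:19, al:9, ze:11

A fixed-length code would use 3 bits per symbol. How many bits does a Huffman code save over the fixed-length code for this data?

Fixed-length: 3 bits × 166 symbols = 498 bits.
Huffman merges:
combine ga(6), al(9) → 15
combine ze(11), be(13) → 24
combine 15, io(19) → 34
combine ka(20), 24 → 44
combine et(25), 34 → 59
combine 44, 59 → 103
combine th(63), 103 → 166
Huffman total = 15 + 24 + 34 + 44 + 59 + 103 + 166 = 445 bits.
Saving = 498 − 445 = 53 bits.

53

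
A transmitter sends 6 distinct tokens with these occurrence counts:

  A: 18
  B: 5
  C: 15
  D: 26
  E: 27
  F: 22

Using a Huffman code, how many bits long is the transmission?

284

Merge the two smallest weights repeatedly:
combine B(5), C(15) → 20
combine A(18), 20 → 38
combine F(22), D(26) → 48
combine E(27), 38 → 65
combine 48, 65 → 113
The encoded length is the sum of every internal node's weight: 20 + 38 + 48 + 65 + 113 = 284 bits.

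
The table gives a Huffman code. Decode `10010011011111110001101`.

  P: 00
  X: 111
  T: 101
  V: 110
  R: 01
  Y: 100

Read left to right; each codeword is recognised as soon as it completes (prefix code):
  100→Y | 100→Y | 110→V | 111→X | 111→X | 100→Y | 01→R | 101→T
Decoded message: YYVXXYRT

YYVXXYRT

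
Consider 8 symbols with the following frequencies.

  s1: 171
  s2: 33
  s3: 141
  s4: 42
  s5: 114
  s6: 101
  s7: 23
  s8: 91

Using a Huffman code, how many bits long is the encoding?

1990

Merge the two smallest weights repeatedly:
combine s7(23), s2(33) → 56
combine s4(42), 56 → 98
combine s8(91), 98 → 189
combine s6(101), s5(114) → 215
combine s3(141), s1(171) → 312
combine 189, 215 → 404
combine 312, 404 → 716
The encoded length is the sum of every internal node's weight: 56 + 98 + 189 + 215 + 312 + 404 + 716 = 1990 bits.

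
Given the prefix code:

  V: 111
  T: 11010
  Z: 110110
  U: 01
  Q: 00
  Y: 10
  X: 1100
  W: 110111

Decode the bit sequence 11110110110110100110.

Read left to right; each codeword is recognised as soon as it completes (prefix code):
  111→V | 10→Y | 110110→Z | 11010→T | 01→U | 10→Y
Decoded message: VYZTUY

VYZTUY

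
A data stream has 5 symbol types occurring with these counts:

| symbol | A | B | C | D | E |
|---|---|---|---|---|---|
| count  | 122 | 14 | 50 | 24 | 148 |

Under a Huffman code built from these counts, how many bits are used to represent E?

1

Build the tree from the bottom:
B(14) + D(24) → 38
38 + C(50) → 88
88 + A(122) → 210
E(148) + 210 → 358
E is merged only at the final step, so code length = 1.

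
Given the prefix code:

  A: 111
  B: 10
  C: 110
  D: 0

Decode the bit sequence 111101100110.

ABCDC

Read left to right; each codeword is recognised as soon as it completes (prefix code):
  111→A | 10→B | 110→C | 0→D | 110→C
Decoded message: ABCDC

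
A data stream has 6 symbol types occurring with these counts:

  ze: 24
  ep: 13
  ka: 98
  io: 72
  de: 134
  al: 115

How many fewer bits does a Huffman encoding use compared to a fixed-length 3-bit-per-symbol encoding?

310

Fixed-length: 3 bits × 456 symbols = 1368 bits.
Huffman merges:
merge ep(13) and ze(24): 37
merge 37 and io(72): 109
merge ka(98) and 109: 207
merge al(115) and de(134): 249
merge 207 and 249: 456
Huffman total = 37 + 109 + 207 + 249 + 456 = 1058 bits.
Saving = 1368 − 1058 = 310 bits.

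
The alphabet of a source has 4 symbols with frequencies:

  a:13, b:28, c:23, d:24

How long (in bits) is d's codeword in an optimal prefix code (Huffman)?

Build the tree from the bottom:
a(13) + c(23) → 36
d(24) + b(28) → 52
36 + 52 → 88
d's leaf is at depth 2, giving a 2-bit codeword.

2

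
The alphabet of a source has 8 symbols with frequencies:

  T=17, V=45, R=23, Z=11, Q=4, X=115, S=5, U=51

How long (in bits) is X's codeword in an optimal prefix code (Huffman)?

1

Build the tree from the bottom:
Q(4) + S(5) → 9
9 + Z(11) → 20
T(17) + 20 → 37
R(23) + 37 → 60
V(45) + U(51) → 96
60 + 96 → 156
X(115) + 156 → 271
X is a child of the root — depth 1, so its codeword is a single bit.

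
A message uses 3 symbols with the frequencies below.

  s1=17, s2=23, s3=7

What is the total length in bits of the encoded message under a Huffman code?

Merge the two smallest weights repeatedly:
merge s3(7) and s1(17): 24
merge s2(23) and 24: 47
Total encoded bits = sum of merged weights = 24 + 47 = 71.

71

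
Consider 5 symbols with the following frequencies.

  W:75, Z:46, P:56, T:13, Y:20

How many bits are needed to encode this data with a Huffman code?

453

Greedily combine the two least-frequent nodes:
T(13) + Y(20) → 33
33 + Z(46) → 79
P(56) + W(75) → 131
79 + 131 → 210
Each symbol's bit-cost is frequency × depth; summing gives 453 bits (equivalently 33 + 79 + 131 + 210).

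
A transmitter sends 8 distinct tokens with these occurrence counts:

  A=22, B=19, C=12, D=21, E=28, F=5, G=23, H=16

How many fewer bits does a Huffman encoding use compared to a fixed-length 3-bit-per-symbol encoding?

11

Fixed-length: 3 bits × 146 symbols = 438 bits.
Huffman merges:
merge F(5) and C(12): 17
merge H(16) and 17: 33
merge B(19) and D(21): 40
merge A(22) and G(23): 45
merge E(28) and 33: 61
merge 40 and 45: 85
merge 61 and 85: 146
Huffman total = 17 + 33 + 40 + 45 + 61 + 85 + 146 = 427 bits.
Saving = 438 − 427 = 11 bits.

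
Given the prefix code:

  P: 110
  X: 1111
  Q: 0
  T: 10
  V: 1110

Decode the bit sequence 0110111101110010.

QPXQVQT

Read left to right; each codeword is recognised as soon as it completes (prefix code):
  0→Q | 110→P | 1111→X | 0→Q | 1110→V | 0→Q | 10→T
Decoded message: QPXQVQT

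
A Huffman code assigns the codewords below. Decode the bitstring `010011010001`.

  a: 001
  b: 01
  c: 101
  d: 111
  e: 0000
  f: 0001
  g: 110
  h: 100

bacf

Read left to right; each codeword is recognised as soon as it completes (prefix code):
  01→b | 001→a | 101→c | 0001→f
Decoded message: bacf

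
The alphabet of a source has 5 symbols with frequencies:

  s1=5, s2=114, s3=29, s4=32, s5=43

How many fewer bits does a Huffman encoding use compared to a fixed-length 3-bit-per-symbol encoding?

Fixed-length: 3 bits × 223 symbols = 669 bits.
Huffman merges:
s1(5) + s3(29) → 34
s4(32) + 34 → 66
s5(43) + 66 → 109
109 + s2(114) → 223
Huffman total = 34 + 66 + 109 + 223 = 432 bits.
Saving = 669 − 432 = 237 bits.

237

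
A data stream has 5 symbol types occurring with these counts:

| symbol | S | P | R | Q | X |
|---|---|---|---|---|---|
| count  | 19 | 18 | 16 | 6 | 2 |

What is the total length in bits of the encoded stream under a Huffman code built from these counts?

Greedily combine the two least-frequent nodes:
merge X(2) and Q(6): 8
merge 8 and R(16): 24
merge P(18) and S(19): 37
merge 24 and 37: 61
Total encoded bits = sum of merged weights = 8 + 24 + 37 + 61 = 130.

130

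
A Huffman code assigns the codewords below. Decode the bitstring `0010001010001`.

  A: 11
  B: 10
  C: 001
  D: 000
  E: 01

CDBBC

Read left to right; each codeword is recognised as soon as it completes (prefix code):
  001→C | 000→D | 10→B | 10→B | 001→C
Decoded message: CDBBC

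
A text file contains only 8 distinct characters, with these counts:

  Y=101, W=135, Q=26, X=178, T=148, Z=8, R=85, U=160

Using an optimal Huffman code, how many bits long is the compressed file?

2338

Greedily combine the two least-frequent nodes:
combine Z(8), Q(26) → 34
combine 34, R(85) → 119
combine Y(101), 119 → 220
combine W(135), T(148) → 283
combine U(160), X(178) → 338
combine 220, 283 → 503
combine 338, 503 → 841
Total encoded bits = sum of merged weights = 34 + 119 + 220 + 283 + 338 + 503 + 841 = 2338.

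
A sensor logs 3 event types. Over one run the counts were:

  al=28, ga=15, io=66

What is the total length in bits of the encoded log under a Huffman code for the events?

152

Greedily combine the two least-frequent nodes:
ga(15) + al(28) → 43
43 + io(66) → 109
Total encoded bits = sum of merged weights = 43 + 109 = 152.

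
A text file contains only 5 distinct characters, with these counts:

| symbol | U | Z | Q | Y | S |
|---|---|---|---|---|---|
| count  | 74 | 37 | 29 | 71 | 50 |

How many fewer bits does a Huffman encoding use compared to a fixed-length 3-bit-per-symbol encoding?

195

Fixed-length: 3 bits × 261 symbols = 783 bits.
Huffman merges:
merge Q(29) and Z(37): 66
merge S(50) and 66: 116
merge Y(71) and U(74): 145
merge 116 and 145: 261
Huffman total = 66 + 116 + 145 + 261 = 588 bits.
Saving = 783 − 588 = 195 bits.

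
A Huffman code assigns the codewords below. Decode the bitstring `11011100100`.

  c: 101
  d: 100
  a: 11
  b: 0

Read left to right; each codeword is recognised as soon as it completes (prefix code):
  11→a | 0→b | 11→a | 100→d | 100→d
Decoded message: abadd

abadd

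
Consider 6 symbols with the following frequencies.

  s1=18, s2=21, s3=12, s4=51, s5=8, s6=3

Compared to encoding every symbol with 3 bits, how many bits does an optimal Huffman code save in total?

Fixed-length: 3 bits × 113 symbols = 339 bits.
Huffman merges:
combine s6(3), s5(8) → 11
combine 11, s3(12) → 23
combine s1(18), s2(21) → 39
combine 23, 39 → 62
combine s4(51), 62 → 113
Huffman total = 11 + 23 + 39 + 62 + 113 = 248 bits.
Saving = 339 − 248 = 91 bits.

91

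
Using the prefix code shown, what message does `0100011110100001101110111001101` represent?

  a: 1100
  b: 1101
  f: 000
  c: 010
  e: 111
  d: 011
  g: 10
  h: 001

checfbbab

Read left to right; each codeword is recognised as soon as it completes (prefix code):
  010→c | 001→h | 111→e | 010→c | 000→f | 1101→b | 1101→b | 1100→a | 1101→b
Decoded message: checfbbab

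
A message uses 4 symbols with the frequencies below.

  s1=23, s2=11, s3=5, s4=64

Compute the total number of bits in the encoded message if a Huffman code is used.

Build the Huffman tree bottom-up:
s3(5) + s2(11) → 16
16 + s1(23) → 39
39 + s4(64) → 103
Each symbol's bit-cost is frequency × depth; summing gives 158 bits (equivalently 16 + 39 + 103).

158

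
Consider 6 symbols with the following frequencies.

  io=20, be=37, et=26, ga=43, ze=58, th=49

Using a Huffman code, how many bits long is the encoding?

592

Build the Huffman tree bottom-up:
merge io(20) and et(26): 46
merge be(37) and ga(43): 80
merge 46 and th(49): 95
merge ze(58) and 80: 138
merge 95 and 138: 233
The encoded length is the sum of every internal node's weight: 46 + 80 + 95 + 138 + 233 = 592 bits.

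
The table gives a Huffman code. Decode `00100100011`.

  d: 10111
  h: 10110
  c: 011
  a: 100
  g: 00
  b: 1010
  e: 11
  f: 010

gaac

Read left to right; each codeword is recognised as soon as it completes (prefix code):
  00→g | 100→a | 100→a | 011→c
Decoded message: gaac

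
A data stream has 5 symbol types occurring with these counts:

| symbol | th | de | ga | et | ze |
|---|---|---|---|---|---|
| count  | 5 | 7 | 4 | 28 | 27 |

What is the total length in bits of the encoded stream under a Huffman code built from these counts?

Build the Huffman tree bottom-up:
combine ga(4), th(5) → 9
combine de(7), 9 → 16
combine 16, ze(27) → 43
combine et(28), 43 → 71
The encoded length is the sum of every internal node's weight: 9 + 16 + 43 + 71 = 139 bits.

139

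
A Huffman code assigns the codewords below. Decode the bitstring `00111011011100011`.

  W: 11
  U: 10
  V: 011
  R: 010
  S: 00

SWUWVUSW

Read left to right; each codeword is recognised as soon as it completes (prefix code):
  00→S | 11→W | 10→U | 11→W | 011→V | 10→U | 00→S | 11→W
Decoded message: SWUWVUSW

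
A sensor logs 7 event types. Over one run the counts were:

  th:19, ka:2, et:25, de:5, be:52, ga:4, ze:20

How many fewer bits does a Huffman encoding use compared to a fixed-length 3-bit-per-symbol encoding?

Fixed-length: 3 bits × 127 symbols = 381 bits.
Huffman merges:
ka(2) + ga(4) → 6
de(5) + 6 → 11
11 + th(19) → 30
ze(20) + et(25) → 45
30 + 45 → 75
be(52) + 75 → 127
Huffman total = 6 + 11 + 30 + 45 + 75 + 127 = 294 bits.
Saving = 381 − 294 = 87 bits.

87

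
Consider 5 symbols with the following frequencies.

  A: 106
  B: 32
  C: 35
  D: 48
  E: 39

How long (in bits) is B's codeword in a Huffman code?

3

Repeatedly merge the two smallest:
B(32) + C(35) → 67
E(39) + D(48) → 87
67 + 87 → 154
A(106) + 154 → 260
The subtree containing B is merged 3 times, so code length = 3.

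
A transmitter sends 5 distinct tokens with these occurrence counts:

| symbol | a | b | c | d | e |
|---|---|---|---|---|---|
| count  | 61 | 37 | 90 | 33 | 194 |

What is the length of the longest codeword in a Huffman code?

4

Merge the two lowest-weight nodes at each step:
combine d(33), b(37) → 70
combine a(61), 70 → 131
combine c(90), 131 → 221
combine e(194), 221 → 415
Maximum depth reached is 4.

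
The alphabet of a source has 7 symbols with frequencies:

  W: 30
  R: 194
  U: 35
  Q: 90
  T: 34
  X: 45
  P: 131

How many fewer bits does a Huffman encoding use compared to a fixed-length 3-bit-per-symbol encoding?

271

Fixed-length: 3 bits × 559 symbols = 1677 bits.
Huffman merges:
merge W(30) and T(34): 64
merge U(35) and X(45): 80
merge 64 and 80: 144
merge Q(90) and P(131): 221
merge 144 and R(194): 338
merge 221 and 338: 559
Huffman total = 64 + 80 + 144 + 221 + 338 + 559 = 1406 bits.
Saving = 1677 − 1406 = 271 bits.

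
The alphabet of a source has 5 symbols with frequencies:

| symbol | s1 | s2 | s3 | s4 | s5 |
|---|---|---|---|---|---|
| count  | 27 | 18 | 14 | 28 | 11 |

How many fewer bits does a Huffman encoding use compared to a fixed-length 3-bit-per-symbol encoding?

Fixed-length: 3 bits × 98 symbols = 294 bits.
Huffman merges:
combine s5(11), s3(14) → 25
combine s2(18), 25 → 43
combine s1(27), s4(28) → 55
combine 43, 55 → 98
Huffman total = 25 + 43 + 55 + 98 = 221 bits.
Saving = 294 − 221 = 73 bits.

73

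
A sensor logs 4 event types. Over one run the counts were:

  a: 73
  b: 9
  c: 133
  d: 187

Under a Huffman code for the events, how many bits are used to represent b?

3

Build the tree from the bottom:
combine b(9), a(73) → 82
combine 82, c(133) → 215
combine d(187), 215 → 402
b's leaf is at depth 3, giving a 3-bit codeword.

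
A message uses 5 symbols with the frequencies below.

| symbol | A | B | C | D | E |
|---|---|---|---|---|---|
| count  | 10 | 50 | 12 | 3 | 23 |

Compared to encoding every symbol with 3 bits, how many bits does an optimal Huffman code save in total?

110

Fixed-length: 3 bits × 98 symbols = 294 bits.
Huffman merges:
D(3) + A(10) → 13
C(12) + 13 → 25
E(23) + 25 → 48
48 + B(50) → 98
Huffman total = 13 + 25 + 48 + 98 = 184 bits.
Saving = 294 − 184 = 110 bits.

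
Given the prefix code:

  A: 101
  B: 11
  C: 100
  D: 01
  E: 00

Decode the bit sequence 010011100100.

DEBCC

Read left to right; each codeword is recognised as soon as it completes (prefix code):
  01→D | 00→E | 11→B | 100→C | 100→C
Decoded message: DEBCC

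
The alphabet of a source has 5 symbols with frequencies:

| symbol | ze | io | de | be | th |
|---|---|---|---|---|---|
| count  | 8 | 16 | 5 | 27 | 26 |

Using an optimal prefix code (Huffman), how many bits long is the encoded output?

177

Build the Huffman tree bottom-up:
de(5) + ze(8) → 13
13 + io(16) → 29
th(26) + be(27) → 53
29 + 53 → 82
Total encoded bits = sum of merged weights = 13 + 29 + 53 + 82 = 177.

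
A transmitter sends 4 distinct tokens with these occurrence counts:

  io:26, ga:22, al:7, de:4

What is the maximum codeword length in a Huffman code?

Merge the two lowest-weight nodes at each step:
de(4) + al(7) → 11
11 + ga(22) → 33
io(26) + 33 → 59
The rarest symbols sit at the bottom; the longest codeword is 3 bits.

3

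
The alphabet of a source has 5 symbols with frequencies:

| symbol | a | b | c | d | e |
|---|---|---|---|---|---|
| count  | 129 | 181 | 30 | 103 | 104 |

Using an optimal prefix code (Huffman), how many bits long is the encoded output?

Greedily combine the two least-frequent nodes:
merge c(30) and d(103): 133
merge e(104) and a(129): 233
merge 133 and b(181): 314
merge 233 and 314: 547
Total encoded bits = sum of merged weights = 133 + 233 + 314 + 547 = 1227.

1227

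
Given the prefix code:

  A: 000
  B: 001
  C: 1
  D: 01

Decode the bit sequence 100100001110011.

CBADCCBC

Read left to right; each codeword is recognised as soon as it completes (prefix code):
  1→C | 001→B | 000→A | 01→D | 1→C | 1→C | 001→B | 1→C
Decoded message: CBADCCBC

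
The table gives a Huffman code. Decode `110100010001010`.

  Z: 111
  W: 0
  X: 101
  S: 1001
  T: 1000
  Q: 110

QTTXW

Read left to right; each codeword is recognised as soon as it completes (prefix code):
  110→Q | 1000→T | 1000→T | 101→X | 0→W
Decoded message: QTTXW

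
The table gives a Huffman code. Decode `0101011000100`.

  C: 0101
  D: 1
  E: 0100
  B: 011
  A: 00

Read left to right; each codeword is recognised as soon as it completes (prefix code):
  0101→C | 011→B | 00→A | 0100→E
Decoded message: CBAE

CBAE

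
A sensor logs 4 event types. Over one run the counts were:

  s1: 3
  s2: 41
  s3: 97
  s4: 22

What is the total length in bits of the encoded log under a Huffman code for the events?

254

Greedily combine the two least-frequent nodes:
combine s1(3), s4(22) → 25
combine 25, s2(41) → 66
combine 66, s3(97) → 163
Total encoded bits = sum of merged weights = 25 + 66 + 163 = 254.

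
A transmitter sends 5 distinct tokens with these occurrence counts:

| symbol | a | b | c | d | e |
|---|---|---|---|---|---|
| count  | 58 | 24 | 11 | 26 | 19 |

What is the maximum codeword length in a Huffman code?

3

Merge the two lowest-weight nodes at each step:
merge c(11) and e(19): 30
merge b(24) and d(26): 50
merge 30 and 50: 80
merge a(58) and 80: 138
Maximum depth reached is 3.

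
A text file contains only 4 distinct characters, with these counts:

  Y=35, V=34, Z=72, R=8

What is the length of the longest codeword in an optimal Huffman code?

3

Merge the two lowest-weight nodes at each step:
R(8) + V(34) → 42
Y(35) + 42 → 77
Z(72) + 77 → 149
The first pair merged (R, V) ends up deepest, at depth 3.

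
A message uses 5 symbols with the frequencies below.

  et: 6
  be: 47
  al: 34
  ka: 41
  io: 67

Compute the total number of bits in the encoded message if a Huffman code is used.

Greedily combine the two least-frequent nodes:
et(6) + al(34) → 40
40 + ka(41) → 81
be(47) + io(67) → 114
81 + 114 → 195
The encoded length is the sum of every internal node's weight: 40 + 81 + 114 + 195 = 430 bits.

430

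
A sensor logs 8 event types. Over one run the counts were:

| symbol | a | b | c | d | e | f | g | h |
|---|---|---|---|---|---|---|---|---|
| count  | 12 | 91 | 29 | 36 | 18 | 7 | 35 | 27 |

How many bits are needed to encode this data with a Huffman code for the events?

Build the Huffman tree bottom-up:
combine f(7), a(12) → 19
combine e(18), 19 → 37
combine h(27), c(29) → 56
combine g(35), d(36) → 71
combine 37, 56 → 93
combine 71, b(91) → 162
combine 93, 162 → 255
The encoded length is the sum of every internal node's weight: 19 + 37 + 56 + 71 + 93 + 162 + 255 = 693 bits.

693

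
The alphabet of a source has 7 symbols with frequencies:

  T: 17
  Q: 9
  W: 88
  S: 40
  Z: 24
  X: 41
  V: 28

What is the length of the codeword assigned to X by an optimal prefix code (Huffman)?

Huffman merges, smallest pair first:
combine Q(9), T(17) → 26
combine Z(24), 26 → 50
combine V(28), S(40) → 68
combine X(41), 50 → 91
combine 68, W(88) → 156
combine 91, 156 → 247
The subtree containing X is merged 2 times, so code length = 2.

2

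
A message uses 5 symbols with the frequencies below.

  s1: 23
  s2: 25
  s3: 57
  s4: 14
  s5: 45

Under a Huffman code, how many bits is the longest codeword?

Merge the two lowest-weight nodes at each step:
combine s4(14), s1(23) → 37
combine s2(25), 37 → 62
combine s5(45), s3(57) → 102
combine 62, 102 → 164
The first pair merged (s4, s1) ends up deepest, at depth 3.

3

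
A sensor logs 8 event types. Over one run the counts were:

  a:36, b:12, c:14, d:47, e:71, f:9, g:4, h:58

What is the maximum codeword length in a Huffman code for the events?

6

Merge the two lowest-weight nodes at each step:
g(4) + f(9) → 13
b(12) + 13 → 25
c(14) + 25 → 39
a(36) + 39 → 75
d(47) + h(58) → 105
e(71) + 75 → 146
105 + 146 → 251
Maximum depth reached is 6.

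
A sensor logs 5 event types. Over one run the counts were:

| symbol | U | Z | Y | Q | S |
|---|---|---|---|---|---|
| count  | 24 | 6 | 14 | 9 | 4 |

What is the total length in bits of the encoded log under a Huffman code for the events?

Greedily combine the two least-frequent nodes:
combine S(4), Z(6) → 10
combine Q(9), 10 → 19
combine Y(14), 19 → 33
combine U(24), 33 → 57
The encoded length is the sum of every internal node's weight: 10 + 19 + 33 + 57 = 119 bits.

119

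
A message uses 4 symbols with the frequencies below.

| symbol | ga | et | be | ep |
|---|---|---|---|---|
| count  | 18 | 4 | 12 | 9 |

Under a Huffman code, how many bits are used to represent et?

3

Build the tree from the bottom:
merge et(4) and ep(9): 13
merge be(12) and 13: 25
merge ga(18) and 25: 43
The subtree containing et is merged 3 times, so code length = 3.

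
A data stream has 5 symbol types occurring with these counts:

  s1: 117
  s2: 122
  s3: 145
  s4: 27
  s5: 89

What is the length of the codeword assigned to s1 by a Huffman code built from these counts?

Huffman merges, smallest pair first:
merge s4(27) and s5(89): 116
merge 116 and s1(117): 233
merge s2(122) and s3(145): 267
merge 233 and 267: 500
s1's leaf is at depth 2, giving a 2-bit codeword.

2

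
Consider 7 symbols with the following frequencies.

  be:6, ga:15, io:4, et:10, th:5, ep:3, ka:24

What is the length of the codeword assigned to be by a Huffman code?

Repeatedly merge the two smallest:
combine ep(3), io(4) → 7
combine th(5), be(6) → 11
combine 7, et(10) → 17
combine 11, ga(15) → 26
combine 17, ka(24) → 41
combine 26, 41 → 67
The subtree containing be is merged 3 times, so code length = 3.

3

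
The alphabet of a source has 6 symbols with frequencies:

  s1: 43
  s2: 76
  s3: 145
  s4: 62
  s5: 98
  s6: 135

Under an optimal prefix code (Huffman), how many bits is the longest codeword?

Merge the two lowest-weight nodes at each step:
merge s1(43) and s4(62): 105
merge s2(76) and s5(98): 174
merge 105 and s6(135): 240
merge s3(145) and 174: 319
merge 240 and 319: 559
The rarest symbols sit at the bottom; the longest codeword is 3 bits.

3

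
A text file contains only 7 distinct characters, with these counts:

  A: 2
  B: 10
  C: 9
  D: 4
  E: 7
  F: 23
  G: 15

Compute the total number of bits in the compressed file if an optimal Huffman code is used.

178

Build the Huffman tree bottom-up:
combine A(2), D(4) → 6
combine 6, E(7) → 13
combine C(9), B(10) → 19
combine 13, G(15) → 28
combine 19, F(23) → 42
combine 28, 42 → 70
The encoded length is the sum of every internal node's weight: 6 + 13 + 19 + 28 + 42 + 70 = 178 bits.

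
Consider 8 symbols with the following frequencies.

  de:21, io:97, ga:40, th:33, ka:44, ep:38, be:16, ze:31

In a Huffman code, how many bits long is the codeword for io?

Repeatedly merge the two smallest:
combine be(16), de(21) → 37
combine ze(31), th(33) → 64
combine 37, ep(38) → 75
combine ga(40), ka(44) → 84
combine 64, 75 → 139
combine 84, io(97) → 181
combine 139, 181 → 320
The subtree containing io is merged 2 times, so code length = 2.

2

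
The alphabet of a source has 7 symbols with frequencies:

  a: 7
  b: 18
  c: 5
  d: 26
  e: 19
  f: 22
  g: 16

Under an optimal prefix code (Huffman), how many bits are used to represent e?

3

Build the tree from the bottom:
merge c(5) and a(7): 12
merge 12 and g(16): 28
merge b(18) and e(19): 37
merge f(22) and d(26): 48
merge 28 and 37: 65
merge 48 and 65: 113
e's leaf is at depth 3, giving a 3-bit codeword.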